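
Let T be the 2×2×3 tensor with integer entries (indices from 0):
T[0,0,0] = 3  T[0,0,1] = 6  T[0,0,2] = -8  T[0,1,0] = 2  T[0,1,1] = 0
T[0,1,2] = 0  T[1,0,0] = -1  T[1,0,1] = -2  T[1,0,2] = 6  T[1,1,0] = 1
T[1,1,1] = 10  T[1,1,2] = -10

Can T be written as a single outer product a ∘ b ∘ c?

The mode-3 unfolding of T (rows indexed by k, columns by (i,j) = (0,0), (0,1), (1,0), (1,1)) is [[3, 2, -1, 1], [6, 0, -2, 10], [-8, 0, 6, -10]].
There the 3×3 minor on rows k ∈ {0, 1, 2}, columns (i,j) ∈ {(0,0), (0,1), (1,0)} is det [[3, 2, -1], [6, 0, -2], [-8, 0, 6]] = -40 ≠ 0, so this unfolding has rank ≥ 3; CP rank is at least every unfolding rank, so rank(T) ≥ 3.
In particular rank(T) ≥ 3 > 1, so T is not rank-1.

No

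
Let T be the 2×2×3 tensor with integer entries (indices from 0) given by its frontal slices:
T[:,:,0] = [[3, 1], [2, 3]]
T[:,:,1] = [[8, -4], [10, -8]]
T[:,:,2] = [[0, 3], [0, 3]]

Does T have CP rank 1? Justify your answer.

No

The mode-3 unfolding of T (rows indexed by k, columns by (i,j) = (0,0), (0,1), (1,0), (1,1)) is [[3, 1, 2, 3], [8, -4, 10, -8], [0, 3, 0, 3]].
There the 3×3 minor on rows k ∈ {0, 1, 2}, columns (i,j) ∈ {(0,0), (0,1), (1,0)} is det [[3, 1, 2], [8, -4, 10], [0, 3, 0]] = -42 ≠ 0, so this unfolding has rank ≥ 3; CP rank is at least every unfolding rank, so rank(T) ≥ 3.
In particular rank(T) ≥ 3 > 1, so T is not rank-1.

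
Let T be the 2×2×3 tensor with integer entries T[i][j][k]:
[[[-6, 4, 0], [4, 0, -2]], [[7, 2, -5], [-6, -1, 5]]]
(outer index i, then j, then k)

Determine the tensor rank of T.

Lower bound: the mode-3 unfolding of T (rows indexed by k, columns by (i,j) = (0,0), (0,1), (1,0), (1,1)) is [[-6, 4, 7, -6], [4, 0, 2, -1], [0, -2, -5, 5]].
There the 3×3 minor on rows k ∈ {0, 1, 2}, columns (i,j) ∈ {(0,0), (0,1), (1,1)} is det [[-6, 4, -6], [4, 0, -1], [0, -2, 5]] = -20 ≠ 0, so this unfolding has rank ≥ 3; CP rank is at least every unfolding rank, so rank(T) ≥ 3. (This is only a lower bound: in general the CP rank may exceed every unfolding rank, so we still need to exhibit 3 rank-1 terms summing to T.)
Upper bound: T is a sum of 3 rank-1 terms, T = [0, 1] (x) [0, 1] (x) [2, -1, 1] + [1, -2] (x) [1, -1] (x) [-4, 0, 2] + [2, 1] (x) [1, 0] (x) [-1, 2, -1] (written with every a and b primitive with positive leading entry and the scale carried by c; CP decompositions are not unique, and this one is verified by expanding entrywise), so rank(T) ≤ 3.
These bounds meet, so rank(T) = 3.
Check entry T[0,0,1] = 4: (0)·(0)·(-1) + (1)·(1)·(0) + (2)·(1)·(2) = 4.

3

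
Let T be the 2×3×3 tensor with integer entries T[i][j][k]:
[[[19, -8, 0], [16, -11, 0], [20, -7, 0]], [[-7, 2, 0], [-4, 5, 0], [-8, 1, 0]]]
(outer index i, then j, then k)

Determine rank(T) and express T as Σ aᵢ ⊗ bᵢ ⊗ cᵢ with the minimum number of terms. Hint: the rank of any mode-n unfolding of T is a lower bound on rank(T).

rank(T) = 2

Lower bound: the mode-1 unfolding of T (rows indexed by i, columns by (j,k) = (0,0), (0,1), (0,2), (1,0), (1,1), (1,2), (2,0), (2,1), (2,2)) is [[19, -8, 0, 16, -11, 0, 20, -7, 0], [-7, 2, 0, -4, 5, 0, -8, 1, 0]].
There the 2×2 minor on rows i ∈ {0, 1}, columns (j,k) ∈ {(0,0), (0,1)} is det [[19, -8], [-7, 2]] = -18 ≠ 0, so this unfolding has rank ≥ 2; CP rank is at least every unfolding rank, so rank(T) ≥ 2. (This is only a lower bound: in general the CP rank may exceed every unfolding rank, so we still need to exhibit 2 rank-1 terms summing to T.)
Upper bound — finding two terms. Write S_k = T[:,:,k] for the frontal slices: S₀ = [[19, 16, 20], [-7, -4, -8]], S₁ = [[-8, -11, -7], [2, 5, 1]], S₂ = [[0, 0, 0], [0, 0, 0]].
If T = a₁ ⊗ b₁ ⊗ c₁ + a₂ ⊗ b₂ ⊗ c₂ then each S_k = c₁[k]·a₁b₁ᵀ + c₂[k]·a₂b₂ᵀ. S₀ and S₁ are linearly independent, so a₁b₁ᵀ and a₂b₂ᵀ must span the same plane of matrices: they are the rank-1 matrices of the form x·S₀ + y·S₁.
The 2×2 minor of x·S₀ + y·S₁ on rows {0,1}, columns {0,1} is 36·x² + 18·xy − 18·y² = 18·(2·x − y)(x + y), vanishing at (x:y) = (1:2) and (1:-1).
M₁ = S₀ + 2·S₁ = [[3, -6, 6], [-3, 6, -6]] = 3·(1, -1)(1, -2, 2)ᵀ and M₂ = S₀ − S₁ = [[27, 27, 27], [-9, -9, -9]] = 9·(3, -1)(1, 1, 1)ᵀ, so take a₁ = (1, -1), b₁ = (1, -2, 2), a₂ = (3, -1), b₂ = (1, 1, 1).
Each slice is an integer combination of E₁ = a₁b₁ᵀ and E₂ = a₂b₂ᵀ: S₀ = E₁ + 6·E₂, S₁ = E₁ − 3·E₂, S₂ = 0; reading off coefficients, c₁ = (1, 1, 0) and c₂ = (6, -3, 0).
Hence T = (1, -1) ⊗ (1, -2, 2) ⊗ (1, 1, 0) + (3, -1) ⊗ (1, 1, 1) ⊗ (6, -3, 0), so rank(T) ≤ 2.
These bounds meet, so rank(T) = 2.
Check entry T[1,0,1] = 2: (-1)·(1)·(1) + (-1)·(1)·(-3) = 2.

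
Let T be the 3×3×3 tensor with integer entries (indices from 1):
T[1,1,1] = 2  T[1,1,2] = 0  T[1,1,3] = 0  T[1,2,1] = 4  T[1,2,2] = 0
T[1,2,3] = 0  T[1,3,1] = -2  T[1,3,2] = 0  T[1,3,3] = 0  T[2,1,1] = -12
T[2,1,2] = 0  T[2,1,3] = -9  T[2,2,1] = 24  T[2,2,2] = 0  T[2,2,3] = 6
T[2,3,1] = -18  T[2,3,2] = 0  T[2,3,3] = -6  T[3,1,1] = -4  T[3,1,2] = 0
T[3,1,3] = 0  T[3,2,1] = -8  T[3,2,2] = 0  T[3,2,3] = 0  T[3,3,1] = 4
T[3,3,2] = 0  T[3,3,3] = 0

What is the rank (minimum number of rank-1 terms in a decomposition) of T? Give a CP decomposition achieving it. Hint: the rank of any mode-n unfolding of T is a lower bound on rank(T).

rank(T) = 2

Lower bound: in the mode-3 unfolding of T (rows indexed by k, columns by (i,j)) the 2×2 minor on rows k ∈ {1, 3}, columns (i,j) ∈ {(1,1), (2,1)} is det [[2, -12], [0, -9]] = -18 ≠ 0, so that unfolding has rank ≥ 2 and hence rank(T) ≥ 2 (CP rank is at least every unfolding rank, though it can be larger).
Upper bound: with S_k = T[:,:,k], the two rank-1 terms a₁b₁ᵀ, a₂b₂ᵀ are the rank-1 members of the pencil x·S₁ + y·S₃.
The 2×2 minor of x·S₁ + y·S₃ on rows {1,2}, columns {1,2} is 96·x² + 48·xy = 48·(2·x + y)(x), vanishing at (x:y) = (1:-2) and (0:1).
M₁ = S₁ − 2·S₃ = [[2, 4, -2], [6, 12, -6], [-4, -8, 4]] = 2·[1, 3, -2][1, 2, -1]ᵀ and M₂ = S₃ = [[0, 0, 0], [-9, 6, -6], [0, 0, 0]] = (-3)·[0, 1, 0][3, -2, 2]ᵀ, so take a₁ = [1, 3, -2], b₁ = [1, 2, -1], a₂ = [0, 1, 0], b₂ = [3, -2, 2].
Each slice is an integer combination of E₁ = a₁b₁ᵀ and E₂ = a₂b₂ᵀ: S₁ = 2·E₁ − 6·E₂, S₂ = 0, S₃ = −3·E₂; reading off coefficients, c₁ = [2, 0, 0] and c₂ = [-6, 0, -3].
Hence T = [1, 3, -2] ⊗ [1, 2, -1] ⊗ [2, 0, 0] + [0, 1, 0] ⊗ [3, -2, 2] ⊗ [-6, 0, -3], so rank(T) ≤ 2.
These bounds meet, so rank(T) = 2.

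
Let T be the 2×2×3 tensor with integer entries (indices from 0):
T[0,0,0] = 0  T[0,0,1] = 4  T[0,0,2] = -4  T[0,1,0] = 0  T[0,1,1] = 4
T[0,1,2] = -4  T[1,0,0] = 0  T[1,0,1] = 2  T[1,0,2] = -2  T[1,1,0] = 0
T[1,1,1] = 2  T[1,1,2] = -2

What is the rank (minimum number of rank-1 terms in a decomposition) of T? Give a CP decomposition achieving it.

rank(T) = 1

Lower bound: T ≠ 0 (e.g. T[0,0,1] = 4), so rank(T) ≥ 1.
Upper bound: the mode-1 fibre T[:,0,1] = [4, 2] gives a = (2, 1) (primitive direction); the mode-2 fibre T[0,:,1] = [4, 4] gives b = (1, 1); then c[k] = T[0,0,k] / (a[0]·b[0]) = [0, 4, -4] / 2 = (0, 2, -2).
Expanding (2, 1) ⊗ (1, 1) ⊗ (0, 2, -2) reproduces all 12 entries of T, so T = (2, 1) ⊗ (1, 1) ⊗ (0, 2, -2) and rank(T) ≤ 1.
These bounds meet, so rank(T) = 1.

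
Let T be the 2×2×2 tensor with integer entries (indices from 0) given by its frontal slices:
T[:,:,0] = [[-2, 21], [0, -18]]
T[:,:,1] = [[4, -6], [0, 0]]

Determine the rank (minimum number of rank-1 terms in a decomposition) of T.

Lower bound: the mode-2 unfolding of T (rows indexed by j, columns by (i,k) = (0,0), (0,1), (1,0), (1,1)) is [[-2, 4, 0, 0], [21, -6, -18, 0]].
There the 2×2 minor on rows j ∈ {0, 1}, columns (i,k) ∈ {(0,0), (0,1)} is det [[-2, 4], [21, -6]] = -72 ≠ 0, so this unfolding has rank ≥ 2; CP rank is at least every unfolding rank, so rank(T) ≥ 2. (Unfolding ranks only ever bound the CP rank from below — rank(T) can be strictly larger than all of them — so the matching upper bound has to come from an explicit 2-term decomposition.)
Upper bound — finding two terms. Write S_k = T[:,:,k] for the frontal slices: S₀ = [[-2, 21], [0, -18]], S₁ = [[4, -6], [0, 0]].
If T = a₁ (x) b₁ (x) c₁ + a₂ (x) b₂ (x) c₂ then each S_k = c₁[k]·a₁b₁ᵀ + c₂[k]·a₂b₂ᵀ. S₀ and S₁ are linearly independent, so a₁b₁ᵀ and a₂b₂ᵀ must span the same plane of matrices: they are the rank-1 matrices of the form x·S₀ + y·S₁.
det(x·S₀ + y·S₁) is 36·x² − 72·xy = 36·(x − 2·y)(x), vanishing at (x:y) = (2:1) and (0:1).
M₁ = 2·S₀ + S₁ = [[0, 36], [0, -36]] = 36·[1, -1][0, 1]ᵀ and M₂ = S₁ = [[4, -6], [0, 0]] = 2·[1, 0][2, -3]ᵀ, so take a₁ = [1, -1], b₁ = [0, 1], a₂ = [1, 0], b₂ = [2, -3].
Each slice is an integer combination of E₁ = a₁b₁ᵀ and E₂ = a₂b₂ᵀ: S₀ = 18·E₁ − E₂, S₁ = 2·E₂; reading off coefficients, c₁ = [18, 0] and c₂ = [-1, 2].
Hence T = [1, -1] (x) [0, 1] (x) [18, 0] + [1, 0] (x) [2, -3] (x) [-1, 2], so rank(T) ≤ 2.
These bounds meet, so rank(T) = 2.
Check entry T[0,1,1] = -6: (1)·(1)·(0) + (1)·(-3)·(2) = -6.

2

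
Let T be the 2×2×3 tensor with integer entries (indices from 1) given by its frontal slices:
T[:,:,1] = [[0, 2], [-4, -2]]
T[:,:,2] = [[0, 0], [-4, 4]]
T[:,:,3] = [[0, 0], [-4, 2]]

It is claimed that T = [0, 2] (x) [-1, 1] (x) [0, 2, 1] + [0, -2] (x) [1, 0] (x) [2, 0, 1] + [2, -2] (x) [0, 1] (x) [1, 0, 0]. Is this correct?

Reconstruct entrywise from the claimed factors. For example, T[1,2,1] = 2 and Σₗ aₗ[1]bₗ[2]cₗ[1] = (0)·(1)·(0) + (0)·(0)·(2) + (2)·(1)·(1) = 2; checking all 12 entries, every one matches. The claim holds.

Yes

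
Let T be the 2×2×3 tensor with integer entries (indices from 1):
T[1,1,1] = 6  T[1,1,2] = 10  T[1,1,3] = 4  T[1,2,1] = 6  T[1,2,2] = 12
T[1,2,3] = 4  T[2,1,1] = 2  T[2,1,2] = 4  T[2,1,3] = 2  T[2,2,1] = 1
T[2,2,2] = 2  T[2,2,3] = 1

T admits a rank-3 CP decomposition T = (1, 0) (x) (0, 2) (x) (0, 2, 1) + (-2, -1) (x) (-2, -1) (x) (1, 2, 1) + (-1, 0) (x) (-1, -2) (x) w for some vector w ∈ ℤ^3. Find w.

w = (2, 2, 0)

Subtract the known terms from T to get the rank-1 residual R = (-1, 0) (x) (-1, -2) (x) w, so R[i,j,k] = a[i]·b[j]·w[k]. Pick indices with nonzero a[1]·b[1] = (-1)·(-1) = 1. Only the fibre through (1,1,·) is needed: R[1,1,:] = T[1,1,:] − Σₗ aₗ[1]bₗ[1]cₗ = [6, 10, 4] − (1)·(0)·(0, 2, 1) − (-2)·(-2)·(1, 2, 1) = [2, 2, 0]. Then w[k] = R[1,1,k] / 1 for each k, giving w = [2, 2, 0] / 1 = (2, 2, 0).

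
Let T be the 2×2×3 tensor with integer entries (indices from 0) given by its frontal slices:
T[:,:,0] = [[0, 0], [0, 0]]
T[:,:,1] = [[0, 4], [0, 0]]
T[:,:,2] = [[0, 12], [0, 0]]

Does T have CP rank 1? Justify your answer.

If T = a ⊗ b ⊗ c then every fibre of T is a multiple of the corresponding factor, so read the factors off the fibres through the nonzero entry T[0,1,1] = 4.
The mode-1 fibre T[:,1,1] = [4, 0] gives a = (1, 0) (primitive direction); the mode-2 fibre T[0,:,1] = [0, 4] gives b = (0, 1); then c[k] = T[0,1,k] / (a[0]·b[1]) = [0, 4, 12] / 1 = (0, 4, 12).
Expanding (1, 0) ⊗ (0, 1) ⊗ (0, 4, 12) reproduces all 12 entries of T, so T = (1, 0) ⊗ (0, 1) ⊗ (0, 4, 12) and rank(T) ≤ 1.
Equivalently every frontal slice T[:,:,k] is c[k] times the rank-1 matrix (1, 0) ⊗ (0, 1). So T has rank 1 (it is nonzero).

Yes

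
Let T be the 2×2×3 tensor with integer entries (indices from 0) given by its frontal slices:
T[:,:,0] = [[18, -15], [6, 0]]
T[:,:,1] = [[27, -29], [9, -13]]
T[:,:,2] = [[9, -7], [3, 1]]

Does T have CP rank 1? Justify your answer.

No

The mode-3 unfolding of T (rows indexed by k, columns by (i,j) = (0,0), (0,1), (1,0), (1,1)) is [[18, -15, 6, 0], [27, -29, 9, -13], [9, -7, 3, 1]].
There the 2×2 minor on rows k ∈ {0, 1}, columns (i,j) ∈ {(0,0), (0,1)} is det [[18, -15], [27, -29]] = -117 ≠ 0, so this unfolding has rank ≥ 2; CP rank is at least every unfolding rank, so rank(T) ≥ 2.
In particular rank(T) ≥ 2 > 1, so T is not rank-1.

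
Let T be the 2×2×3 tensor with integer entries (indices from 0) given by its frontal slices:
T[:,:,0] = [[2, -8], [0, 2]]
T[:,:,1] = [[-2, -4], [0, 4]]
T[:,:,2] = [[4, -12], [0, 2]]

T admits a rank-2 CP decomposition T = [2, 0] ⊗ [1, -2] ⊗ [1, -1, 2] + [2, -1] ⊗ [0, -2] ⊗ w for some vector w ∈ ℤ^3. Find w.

w = [1, 2, 1]

Subtract the known terms from T to get the rank-1 residual R = [2, -1] ⊗ [0, -2] ⊗ w, so R[i,j,k] = a[i]·b[j]·w[k]. Pick indices with nonzero a[0]·b[1] = (2)·(-2) = -4. Only the fibre through (0,1,·) is needed: R[0,1,:] = T[0,1,:] − Σₗ aₗ[0]bₗ[1]cₗ = [-8, -4, -12] − (2)·(-2)·[1, -1, 2] = [-4, -8, -4]. Then w[k] = R[0,1,k] / -4 for each k, giving w = [-4, -8, -4] / -4 = [1, 2, 1].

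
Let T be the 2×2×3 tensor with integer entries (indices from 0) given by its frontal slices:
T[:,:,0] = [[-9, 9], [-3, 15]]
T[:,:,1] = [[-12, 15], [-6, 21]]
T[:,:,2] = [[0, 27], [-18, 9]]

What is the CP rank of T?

Lower bound: in the mode-2 unfolding of T (rows indexed by j, columns by (i,k)) the 2×2 minor on rows j ∈ {0, 1}, columns (i,k) ∈ {(0,0), (0,1)} is det [[-9, -12], [9, 15]] = -27 ≠ 0, so that unfolding has rank ≥ 2 and hence rank(T) ≥ 2 (CP rank is at least every unfolding rank, though it can be larger).
Upper bound: with S_k = T[:,:,k], the two rank-1 terms a₁b₁ᵀ, a₂b₂ᵀ are the rank-1 members of the pencil x·S₀ + y·S₁.
det(x·S₀ + y·S₁) is −108·x² − 270·xy − 162·y² = (-54)·(2·x + 3·y)(x + y), vanishing at (x:y) = (3:-2) and (1:-1).
M₁ = 3·S₀ − 2·S₁ = [[-3, -3], [3, 3]] = (-3)·(1, -1)(1, 1)ᵀ and M₂ = S₀ − S₁ = [[3, -6], [3, -6]] = 3·(1, 1)(1, -2)ᵀ, so take a₁ = (1, -1), b₁ = (1, 1), a₂ = (1, 1), b₂ = (1, -2).
Each slice is an integer combination of E₁ = a₁b₁ᵀ and E₂ = a₂b₂ᵀ: S₀ = −3·E₁ − 6·E₂, S₁ = −3·E₁ − 9·E₂, S₂ = 9·E₁ − 9·E₂; reading off coefficients, c₁ = (-3, -3, 9) and c₂ = (-6, -9, -9).
Hence T = (1, -1) ⊗ (1, 1) ⊗ (-3, -3, 9) + (1, 1) ⊗ (1, -2) ⊗ (-6, -9, -9), so rank(T) ≤ 2.
These bounds meet, so rank(T) = 2.

2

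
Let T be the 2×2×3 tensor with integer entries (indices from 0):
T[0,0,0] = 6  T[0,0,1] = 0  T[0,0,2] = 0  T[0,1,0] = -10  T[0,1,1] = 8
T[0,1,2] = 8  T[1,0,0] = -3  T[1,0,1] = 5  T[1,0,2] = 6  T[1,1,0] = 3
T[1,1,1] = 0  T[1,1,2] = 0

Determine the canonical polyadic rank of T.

Lower bound: the mode-3 unfolding of T (rows indexed by k, columns by (i,j) = (0,0), (0,1), (1,0), (1,1)) is [[6, -10, -3, 3], [0, 8, 5, 0], [0, 8, 6, 0]].
There the 3×3 minor on rows k ∈ {0, 1, 2}, columns (i,j) ∈ {(0,0), (0,1), (1,0)} is det [[6, -10, -3], [0, 8, 5], [0, 8, 6]] = 48 ≠ 0, so this unfolding has rank ≥ 3; CP rank is at least every unfolding rank, so rank(T) ≥ 3. (This is only a lower bound: in general the CP rank may exceed every unfolding rank, so we still need to exhibit 3 rank-1 terms summing to T.)
Upper bound: T is a sum of 3 rank-1 terms, T = [0, 1] ⊗ [1, 0] ⊗ [2, 1, 2] + [2, -1] ⊗ [1, -1] ⊗ [4, -2, -2] + [2, 1] ⊗ [1, 1] ⊗ [-1, 2, 2] (written with every a and b primitive with positive leading entry and the scale carried by c; CP decompositions are not unique, and this one is verified by expanding entrywise), so rank(T) ≤ 3.
These bounds meet, so rank(T) = 3.
Check entry T[1,0,0] = -3: (1)·(1)·(2) + (-1)·(1)·(4) + (1)·(1)·(-1) = -3.

3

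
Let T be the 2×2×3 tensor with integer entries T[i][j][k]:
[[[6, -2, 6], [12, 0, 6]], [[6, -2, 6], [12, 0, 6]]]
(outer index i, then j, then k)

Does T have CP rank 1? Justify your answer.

No

The mode-3 unfolding of T (rows indexed by k, columns by (i,j) = (0,0), (0,1), (1,0), (1,1)) is [[6, 12, 6, 12], [-2, 0, -2, 0], [6, 6, 6, 6]].
There the 2×2 minor on rows k ∈ {0, 1}, columns (i,j) ∈ {(0,0), (0,1)} is det [[6, 12], [-2, 0]] = 24 ≠ 0, so this unfolding has rank ≥ 2; CP rank is at least every unfolding rank, so rank(T) ≥ 2.
In particular rank(T) ≥ 2 > 1, so T is not rank-1.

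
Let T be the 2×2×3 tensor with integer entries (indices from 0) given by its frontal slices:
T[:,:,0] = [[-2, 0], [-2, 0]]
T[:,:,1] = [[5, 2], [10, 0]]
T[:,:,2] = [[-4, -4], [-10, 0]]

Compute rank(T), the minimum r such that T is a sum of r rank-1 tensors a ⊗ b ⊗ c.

Lower bound: the mode-3 unfolding of T (rows indexed by k, columns by (i,j) = (0,0), (0,1), (1,0), (1,1)) is [[-2, 0, -2, 0], [5, 2, 10, 0], [-4, -4, -10, 0]].
There the 3×3 minor on rows k ∈ {0, 1, 2}, columns (i,j) ∈ {(0,0), (0,1), (1,0)} is det [[-2, 0, -2], [5, 2, 10], [-4, -4, -10]] = -16 ≠ 0, so this unfolding has rank ≥ 3; CP rank is at least every unfolding rank, so rank(T) ≥ 3. (This is only a lower bound: in general the CP rank may exceed every unfolding rank, so we still need to exhibit 3 rank-1 terms summing to T.)
Upper bound: T is a sum of 3 rank-1 terms, T = [1, 0] ⊗ [1, -2] ⊗ [0, -1, 2] + [1, 1] ⊗ [1, 0] ⊗ [-2, 2, -2] + [1, 2] ⊗ [1, 0] ⊗ [0, 4, -4] (written with every a and b primitive with positive leading entry and the scale carried by c; CP decompositions are not unique, and this one is verified by expanding entrywise), so rank(T) ≤ 3.
These bounds meet, so rank(T) = 3.

3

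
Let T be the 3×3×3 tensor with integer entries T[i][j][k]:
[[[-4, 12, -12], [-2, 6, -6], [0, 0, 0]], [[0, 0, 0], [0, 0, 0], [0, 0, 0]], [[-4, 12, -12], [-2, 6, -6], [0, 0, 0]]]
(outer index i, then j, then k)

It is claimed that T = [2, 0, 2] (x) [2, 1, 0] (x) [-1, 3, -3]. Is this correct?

Yes

Reconstruct entrywise from the claimed factors. For example, T[2,1,0] = -2 and Σₗ aₗ[2]bₗ[1]cₗ[0] = (2)·(1)·(-1) = -2; checking all 27 entries, every one matches. The claim holds.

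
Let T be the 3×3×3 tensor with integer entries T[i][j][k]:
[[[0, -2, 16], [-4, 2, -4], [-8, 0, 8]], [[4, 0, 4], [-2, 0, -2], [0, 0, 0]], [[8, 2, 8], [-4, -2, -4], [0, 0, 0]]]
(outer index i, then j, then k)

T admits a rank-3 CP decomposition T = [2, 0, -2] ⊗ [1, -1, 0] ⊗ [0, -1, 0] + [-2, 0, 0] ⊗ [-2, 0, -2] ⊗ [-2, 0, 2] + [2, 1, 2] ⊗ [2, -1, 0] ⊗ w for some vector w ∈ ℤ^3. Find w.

Subtract the known terms from T to get the rank-1 residual R = [2, 1, 2] ⊗ [2, -1, 0] ⊗ w, so R[i,j,k] = a[i]·b[j]·w[k]. Pick indices with nonzero a[0]·b[0] = (2)·(2) = 4. Only the fibre through (0,0,·) is needed: R[0,0,:] = T[0,0,:] − Σₗ aₗ[0]bₗ[0]cₗ = [0, -2, 16] − (2)·(1)·[0, -1, 0] − (-2)·(-2)·[-2, 0, 2] = [8, 0, 8]. Then w[k] = R[0,0,k] / 4 for each k, giving w = [8, 0, 8] / 4 = [2, 0, 2].

w = [2, 0, 2]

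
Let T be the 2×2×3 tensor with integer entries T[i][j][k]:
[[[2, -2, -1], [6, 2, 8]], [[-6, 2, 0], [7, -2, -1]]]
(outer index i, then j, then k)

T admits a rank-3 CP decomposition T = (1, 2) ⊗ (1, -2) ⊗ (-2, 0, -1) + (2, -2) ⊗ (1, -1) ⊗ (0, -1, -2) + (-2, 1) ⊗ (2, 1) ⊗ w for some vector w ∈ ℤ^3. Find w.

w = (-1, 0, -1)

Subtract the known terms from T to get the rank-1 residual R = (-2, 1) ⊗ (2, 1) ⊗ w, so R[i,j,k] = a[i]·b[j]·w[k]. Pick indices with nonzero a[0]·b[0] = (-2)·(2) = -4. Only the fibre through (0,0,·) is needed: R[0,0,:] = T[0,0,:] − Σₗ aₗ[0]bₗ[0]cₗ = [2, -2, -1] − (1)·(1)·(-2, 0, -1) − (2)·(1)·(0, -1, -2) = [4, 0, 4]. Then w[k] = R[0,0,k] / -4 for each k, giving w = [4, 0, 4] / -4 = (-1, 0, -1).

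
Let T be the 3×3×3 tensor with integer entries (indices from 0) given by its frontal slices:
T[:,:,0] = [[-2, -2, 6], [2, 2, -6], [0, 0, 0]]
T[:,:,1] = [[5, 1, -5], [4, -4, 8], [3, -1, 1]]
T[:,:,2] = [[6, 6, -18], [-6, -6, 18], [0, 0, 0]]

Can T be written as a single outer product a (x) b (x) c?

The mode-2 unfolding of T (rows indexed by j, columns by (i,k) = (0,0), (0,1), (0,2), (1,0), (1,1), (1,2), (2,0), (2,1), (2,2)) is [[-2, 5, 6, 2, 4, -6, 0, 3, 0], [-2, 1, 6, 2, -4, -6, 0, -1, 0], [6, -5, -18, -6, 8, 18, 0, 1, 0]].
There the 2×2 minor on rows j ∈ {0, 1}, columns (i,k) ∈ {(0,0), (0,1)} is det [[-2, 5], [-2, 1]] = 8 ≠ 0, so this unfolding has rank ≥ 2; CP rank is at least every unfolding rank, so rank(T) ≥ 2.
In particular rank(T) ≥ 2 > 1, so T is not rank-1.

No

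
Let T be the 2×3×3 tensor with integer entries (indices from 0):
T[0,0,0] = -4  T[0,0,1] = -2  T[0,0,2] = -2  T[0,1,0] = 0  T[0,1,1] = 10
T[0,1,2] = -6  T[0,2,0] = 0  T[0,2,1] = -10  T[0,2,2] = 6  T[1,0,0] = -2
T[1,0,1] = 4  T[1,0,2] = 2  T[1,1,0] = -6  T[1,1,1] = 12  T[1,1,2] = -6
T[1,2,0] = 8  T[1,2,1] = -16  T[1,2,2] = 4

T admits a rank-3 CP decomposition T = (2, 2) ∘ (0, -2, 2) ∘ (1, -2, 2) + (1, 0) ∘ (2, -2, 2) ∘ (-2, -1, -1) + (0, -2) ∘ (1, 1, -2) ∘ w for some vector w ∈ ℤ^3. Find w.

Subtract the known terms from T to get the rank-1 residual R = (0, -2) ∘ (1, 1, -2) ∘ w, so R[i,j,k] = a[i]·b[j]·w[k]. Pick indices with nonzero a[1]·b[0] = (-2)·(1) = -2. Only the fibre through (1,0,·) is needed: R[1,0,:] = T[1,0,:] − Σₗ aₗ[1]bₗ[0]cₗ = [-2, 4, 2] − (2)·(0)·(1, -2, 2) − (0)·(2)·(-2, -1, -1) = [-2, 4, 2]. Then w[k] = R[1,0,k] / -2 for each k, giving w = [-2, 4, 2] / -2 = (1, -2, -1).

w = (1, -2, -1)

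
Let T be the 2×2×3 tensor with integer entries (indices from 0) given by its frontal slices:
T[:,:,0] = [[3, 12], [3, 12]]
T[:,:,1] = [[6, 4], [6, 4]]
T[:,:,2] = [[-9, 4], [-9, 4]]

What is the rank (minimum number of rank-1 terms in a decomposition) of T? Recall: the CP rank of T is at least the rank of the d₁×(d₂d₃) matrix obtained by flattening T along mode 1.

Lower bound: the mode-3 unfolding of T (rows indexed by k, columns by (i,j) = (0,0), (0,1), (1,0), (1,1)) is [[3, 12, 3, 12], [6, 4, 6, 4], [-9, 4, -9, 4]].
There the 2×2 minor on rows k ∈ {0, 1}, columns (i,j) ∈ {(0,0), (0,1)} is det [[3, 12], [6, 4]] = -60 ≠ 0, so this unfolding has rank ≥ 2; CP rank is at least every unfolding rank, so rank(T) ≥ 2. (Flattening ranks never certify an upper bound on CP rank; for that we must actually write T with 2 rank-1 terms.)
Upper bound — finding two terms. Every mode-1 slice of T is a multiple of one matrix: T[i,:,:] = a[i]·M with a = [1, 1] and M = [[3, 6, -9], [12, 4, 4]] (rows indexed by j, columns by k). So it suffices to write M as a sum of two rank-1 matrices.
Splitting M by its rows (j = 0, 1), M = [1, 0][3, 6, -9]ᵀ + [0, 1][12, 4, 4]ᵀ.
Hence T = [1, 1] ⊗ [1, 0] ⊗ [3, 6, -9] + [1, 1] ⊗ [0, 1] ⊗ [12, 4, 4], so rank(T) ≤ 2.
These bounds meet, so rank(T) = 2.
Check entry T[1,0,1] = 6: (1)·(1)·(6) + (1)·(0)·(4) = 6.

2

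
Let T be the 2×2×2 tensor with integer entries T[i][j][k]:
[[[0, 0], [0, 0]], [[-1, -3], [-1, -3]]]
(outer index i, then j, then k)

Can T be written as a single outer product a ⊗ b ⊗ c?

Yes

The mode-1 fibre T[:,0,0] = [0, -1] gives a = [0, 1] (primitive direction); the mode-2 fibre T[1,:,0] = [-1, -1] gives b = [1, 1]; then c[k] = T[1,0,k] / (a[1]·b[0]) = [-1, -3] / 1 = [-1, -3].
Expanding [0, 1] ⊗ [1, 1] ⊗ [-1, -3] reproduces all 8 entries of T, so T = [0, 1] ⊗ [1, 1] ⊗ [-1, -3] and rank(T) ≤ 1.
Equivalently every frontal slice T[:,:,k] is c[k] times the rank-1 matrix [0, 1] ⊗ [1, 1]. So T has rank 1 (it is nonzero).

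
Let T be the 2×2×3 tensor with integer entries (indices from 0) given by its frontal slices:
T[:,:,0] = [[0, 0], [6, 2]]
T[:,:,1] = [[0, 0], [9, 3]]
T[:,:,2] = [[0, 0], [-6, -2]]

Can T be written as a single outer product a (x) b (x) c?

If T = a (x) b (x) c then every fibre of T is a multiple of the corresponding factor, so read the factors off the fibres through the nonzero entry T[1,0,0] = 6.
The mode-1 fibre T[:,0,0] = [0, 6] gives a = [0, 1] (primitive direction); the mode-2 fibre T[1,:,0] = [6, 2] gives b = [3, 1]; then c[k] = T[1,0,k] / (a[1]·b[0]) = [6, 9, -6] / 3 = [2, 3, -2].
Expanding [0, 1] (x) [3, 1] (x) [2, 3, -2] reproduces all 12 entries of T, so T = [0, 1] (x) [3, 1] (x) [2, 3, -2] and rank(T) ≤ 1.
Equivalently every frontal slice T[:,:,k] is c[k] times the rank-1 matrix [0, 1] (x) [3, 1]. So T has rank 1 (it is nonzero).

Yes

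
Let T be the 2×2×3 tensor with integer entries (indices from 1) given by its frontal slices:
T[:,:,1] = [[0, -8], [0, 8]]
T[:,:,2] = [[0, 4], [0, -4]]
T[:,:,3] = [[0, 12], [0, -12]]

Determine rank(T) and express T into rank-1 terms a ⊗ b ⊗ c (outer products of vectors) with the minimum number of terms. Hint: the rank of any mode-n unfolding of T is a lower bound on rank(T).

rank(T) = 1

Lower bound: T ≠ 0 (e.g. T[1,2,1] = -8), so rank(T) ≥ 1.
Upper bound: if T = a ⊗ b ⊗ c then every fibre of T is a multiple of the corresponding factor, so read the factors off the fibres through the nonzero entry T[1,2,1] = -8.
The mode-1 fibre T[:,2,1] = [-8, 8] gives a = [1, -1] (primitive direction); the mode-2 fibre T[1,:,1] = [0, -8] gives b = [0, 1]; then c[k] = T[1,2,k] / (a[1]·b[2]) = [-8, 4, 12] / 1 = [-8, 4, 12].
Expanding [1, -1] ⊗ [0, 1] ⊗ [-8, 4, 12] reproduces all 12 entries of T, so T = [1, -1] ⊗ [0, 1] ⊗ [-8, 4, 12] and rank(T) ≤ 1.
These bounds meet, so rank(T) = 1.
Check entry T[1,1,2] = 0: (1)·(0)·(4) = 0.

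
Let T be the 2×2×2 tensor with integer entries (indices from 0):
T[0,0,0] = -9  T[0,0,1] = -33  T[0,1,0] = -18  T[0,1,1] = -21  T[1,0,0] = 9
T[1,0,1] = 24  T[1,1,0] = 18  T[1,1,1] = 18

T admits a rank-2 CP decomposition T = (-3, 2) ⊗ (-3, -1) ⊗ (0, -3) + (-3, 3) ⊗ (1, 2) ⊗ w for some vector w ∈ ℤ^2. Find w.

Subtract the known terms from T to get the rank-1 residual R = (-3, 3) ⊗ (1, 2) ⊗ w, so R[i,j,k] = a[i]·b[j]·w[k]. Pick indices with nonzero a[0]·b[0] = (-3)·(1) = -3. Only the fibre through (0,0,·) is needed: R[0,0,:] = T[0,0,:] − Σₗ aₗ[0]bₗ[0]cₗ = [-9, -33] − (-3)·(-3)·(0, -3) = [-9, -6]. Then w[k] = R[0,0,k] / -3 for each k, giving w = [-9, -6] / -3 = (3, 2).

w = (3, 2)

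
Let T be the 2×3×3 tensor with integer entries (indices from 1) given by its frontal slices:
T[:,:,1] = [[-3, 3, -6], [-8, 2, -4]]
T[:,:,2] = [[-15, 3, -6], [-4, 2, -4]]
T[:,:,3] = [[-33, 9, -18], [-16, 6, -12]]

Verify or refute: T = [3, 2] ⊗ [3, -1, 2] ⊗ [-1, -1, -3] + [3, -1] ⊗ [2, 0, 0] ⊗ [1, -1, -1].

Reconstruct entrywise from the claimed factors. For example, T[1,3,3] = -18 and Σₗ aₗ[1]bₗ[3]cₗ[3] = (3)·(2)·(-3) + (3)·(0)·(-1) = -18; checking all 18 entries, every one matches. The claim holds.

Yes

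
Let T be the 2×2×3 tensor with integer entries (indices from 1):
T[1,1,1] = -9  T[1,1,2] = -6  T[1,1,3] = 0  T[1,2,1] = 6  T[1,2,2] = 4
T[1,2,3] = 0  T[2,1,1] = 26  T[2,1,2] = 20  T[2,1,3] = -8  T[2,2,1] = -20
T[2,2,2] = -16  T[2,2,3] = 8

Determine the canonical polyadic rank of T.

2

Lower bound: in the mode-3 unfolding of T (rows indexed by k, columns by (i,j)) the 2×2 minor on rows k ∈ {1, 2}, columns (i,j) ∈ {(1,1), (2,1)} is det [[-9, 26], [-6, 20]] = -24 ≠ 0, so that unfolding has rank ≥ 2 and hence rank(T) ≥ 2 (CP rank is at least every unfolding rank, though it can be larger).
Upper bound: with S_k = T[:,:,k], the two rank-1 terms a₁b₁ᵀ, a₂b₂ᵀ are the rank-1 members of the pencil x·S₁ + y·S₂.
det(x·S₁ + y·S₂) is 24·x² + 40·xy + 16·y² = 8·(3·x + 2·y)(x + y), vanishing at (x:y) = (2:-3) and (1:-1).
M₁ = 2·S₁ − 3·S₂ = [[0, 0], [-8, 8]] = (-8)·(0, 1)(1, -1)ᵀ and M₂ = S₁ − S₂ = [[-3, 2], [6, -4]] = −(1, -2)(3, -2)ᵀ, so take a₁ = (0, 1), b₁ = (1, -1), a₂ = (1, -2), b₂ = (3, -2).
Each slice is an integer combination of E₁ = a₁b₁ᵀ and E₂ = a₂b₂ᵀ: S₁ = 8·E₁ − 3·E₂, S₂ = 8·E₁ − 2·E₂, S₃ = −8·E₁; reading off coefficients, c₁ = (8, 8, -8) and c₂ = (-3, -2, 0).
Hence T = (0, 1) (x) (1, -1) (x) (8, 8, -8) + (1, -2) (x) (3, -2) (x) (-3, -2, 0), so rank(T) ≤ 2.
These bounds meet, so rank(T) = 2.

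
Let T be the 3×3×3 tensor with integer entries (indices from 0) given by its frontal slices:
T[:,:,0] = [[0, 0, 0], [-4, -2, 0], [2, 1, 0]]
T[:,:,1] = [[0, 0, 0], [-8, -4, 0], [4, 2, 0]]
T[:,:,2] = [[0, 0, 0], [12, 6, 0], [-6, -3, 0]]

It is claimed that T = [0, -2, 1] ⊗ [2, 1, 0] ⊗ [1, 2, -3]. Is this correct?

Reconstruct entrywise from the claimed factors. For example, T[0,1,2] = 0 and Σₗ aₗ[0]bₗ[1]cₗ[2] = (0)·(1)·(-3) = 0; checking all 27 entries, every one matches. The claim holds.

Yes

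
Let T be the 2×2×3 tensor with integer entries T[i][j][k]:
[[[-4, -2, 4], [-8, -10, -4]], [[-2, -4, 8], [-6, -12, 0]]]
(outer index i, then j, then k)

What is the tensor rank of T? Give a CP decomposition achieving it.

Lower bound: the mode-3 unfolding of T (rows indexed by k, columns by (i,j) = (0,0), (0,1), (1,0), (1,1)) is [[-4, -8, -2, -6], [-2, -10, -4, -12], [4, -4, 8, 0]].
There the 3×3 minor on rows k ∈ {0, 1, 2}, columns (i,j) ∈ {(0,0), (0,1), (1,0)} is det [[-4, -8, -2], [-2, -10, -4], [4, -4, 8]] = 288 ≠ 0, so this unfolding has rank ≥ 3; CP rank is at least every unfolding rank, so rank(T) ≥ 3. (Flattening ranks never certify an upper bound on CP rank; for that we must actually write T with 3 rank-1 terms.)
Upper bound: T is a sum of 3 rank-1 terms, T = (0, 1) ∘ (1, 1) ∘ (2, -2, 4) + (1, 1) ∘ (1, -1) ∘ (0, 2, 4) + (1, 1) ∘ (1, 2) ∘ (-4, -4, 0) (written with every a and b primitive with positive leading entry and the scale carried by c; CP decompositions are not unique, and this one is verified by expanding entrywise), so rank(T) ≤ 3.
These bounds meet, so rank(T) = 3.

rank(T) = 3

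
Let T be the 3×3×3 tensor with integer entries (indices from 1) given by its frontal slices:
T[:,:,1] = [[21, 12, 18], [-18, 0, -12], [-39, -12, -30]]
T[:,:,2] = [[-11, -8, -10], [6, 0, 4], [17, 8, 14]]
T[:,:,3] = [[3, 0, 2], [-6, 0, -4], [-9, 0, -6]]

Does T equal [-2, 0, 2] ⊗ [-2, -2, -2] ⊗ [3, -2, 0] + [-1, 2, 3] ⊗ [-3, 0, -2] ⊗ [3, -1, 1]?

Reconstruct entrywise from the claimed factors. For example, T[2,3,2] = 4 and Σₗ aₗ[2]bₗ[3]cₗ[2] = (0)·(-2)·(-2) + (2)·(-2)·(-1) = 4; checking all 27 entries, every one matches. The claim holds.

Yes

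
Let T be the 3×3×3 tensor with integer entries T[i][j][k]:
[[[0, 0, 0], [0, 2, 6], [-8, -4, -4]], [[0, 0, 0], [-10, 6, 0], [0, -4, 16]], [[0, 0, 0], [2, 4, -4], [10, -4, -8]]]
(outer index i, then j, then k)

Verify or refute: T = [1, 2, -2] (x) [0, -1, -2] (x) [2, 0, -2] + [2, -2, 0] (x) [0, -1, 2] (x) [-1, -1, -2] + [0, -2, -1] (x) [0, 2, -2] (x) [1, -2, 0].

Reconstruct entrywise from the claimed factors. For example, T[2,2,1] = -4 and Σₗ aₗ[2]bₗ[2]cₗ[1] = (-2)·(-2)·(0) + (0)·(2)·(-1) + (-1)·(-2)·(-2) = -4; checking all 27 entries, every one matches. The claim holds.

Yes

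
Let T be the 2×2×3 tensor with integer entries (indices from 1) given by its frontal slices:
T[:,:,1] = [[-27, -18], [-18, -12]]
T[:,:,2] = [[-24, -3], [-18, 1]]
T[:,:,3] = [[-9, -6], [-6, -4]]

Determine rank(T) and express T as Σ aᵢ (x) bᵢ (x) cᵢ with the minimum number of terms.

Lower bound: in the mode-2 unfolding of T (rows indexed by j, columns by (i,k)) the 2×2 minor on rows j ∈ {1, 2}, columns (i,k) ∈ {(1,1), (1,2)} is det [[-27, -24], [-18, -3]] = -351 ≠ 0, so that unfolding has rank ≥ 2 and hence rank(T) ≥ 2 (CP rank is at least every unfolding rank, though it can be larger).
Upper bound: with S_k = T[:,:,k], the two rank-1 terms a₁b₁ᵀ, a₂b₂ᵀ are the rank-1 members of the pencil x·S₁ + y·S₂.
det(x·S₁ + y·S₂) is −117·xy − 78·y² = (-39)·(3·x + 2·y)(y), vanishing at (x:y) = (2:-3) and (1:0).
M₁ = 2·S₁ − 3·S₂ = [[18, -27], [18, -27]] = 9·[1, 1][2, -3]ᵀ and M₂ = S₁ = [[-27, -18], [-18, -12]] = (-3)·[3, 2][3, 2]ᵀ, so take a₁ = [1, 1], b₁ = [2, -3], a₂ = [3, 2], b₂ = [3, 2].
Each slice is an integer combination of E₁ = a₁b₁ᵀ and E₂ = a₂b₂ᵀ: S₁ = −3·E₂, S₂ = −3·E₁ − 2·E₂, S₃ = −E₂; reading off coefficients, c₁ = [0, -3, 0] and c₂ = [-3, -2, -1].
Hence T = [1, 1] (x) [2, -3] (x) [0, -3, 0] + [3, 2] (x) [3, 2] (x) [-3, -2, -1], so rank(T) ≤ 2.
These bounds meet, so rank(T) = 2.

rank(T) = 2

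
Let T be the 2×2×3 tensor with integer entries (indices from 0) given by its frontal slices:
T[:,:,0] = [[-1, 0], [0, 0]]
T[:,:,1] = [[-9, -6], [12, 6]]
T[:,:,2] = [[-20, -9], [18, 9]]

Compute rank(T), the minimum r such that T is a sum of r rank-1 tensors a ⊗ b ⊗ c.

2

Lower bound: the mode-2 unfolding of T (rows indexed by j, columns by (i,k) = (0,0), (0,1), (0,2), (1,0), (1,1), (1,2)) is [[-1, -9, -20, 0, 12, 18], [0, -6, -9, 0, 6, 9]].
There the 2×2 minor on rows j ∈ {0, 1}, columns (i,k) ∈ {(0,0), (0,1)} is det [[-1, -9], [0, -6]] = 6 ≠ 0, so this unfolding has rank ≥ 2; CP rank is at least every unfolding rank, so rank(T) ≥ 2. (Flattening ranks never certify an upper bound on CP rank; for that we must actually write T with 2 rank-1 terms.)
Upper bound — finding two terms. Write S_k = T[:,:,k] for the frontal slices: S₀ = [[-1, 0], [0, 0]], S₁ = [[-9, -6], [12, 6]], S₂ = [[-20, -9], [18, 9]].
If T = a₁ ⊗ b₁ ⊗ c₁ + a₂ ⊗ b₂ ⊗ c₂ then each S_k = c₁[k]·a₁b₁ᵀ + c₂[k]·a₂b₂ᵀ. S₀ and S₁ are linearly independent, so a₁b₁ᵀ and a₂b₂ᵀ must span the same plane of matrices: they are the rank-1 matrices of the form x·S₀ + y·S₁.
det(x·S₀ + y·S₁) is −6·xy + 18·y² = (-6)·(x − 3·y)(y), vanishing at (x:y) = (3:1) and (1:0).
M₁ = 3·S₀ + S₁ = [[-12, -6], [12, 6]] = (-6)·[1, -1][2, 1]ᵀ and M₂ = S₀ = [[-1, 0], [0, 0]] = −[1, 0][1, 0]ᵀ, so take a₁ = [1, -1], b₁ = [2, 1], a₂ = [1, 0], b₂ = [1, 0].
Each slice is an integer combination of E₁ = a₁b₁ᵀ and E₂ = a₂b₂ᵀ: S₀ = −E₂, S₁ = −6·E₁ + 3·E₂, S₂ = −9·E₁ − 2·E₂; reading off coefficients, c₁ = [0, -6, -9] and c₂ = [-1, 3, -2].
Hence T = [1, -1] ⊗ [2, 1] ⊗ [0, -6, -9] + [1, 0] ⊗ [1, 0] ⊗ [-1, 3, -2], so rank(T) ≤ 2.
These bounds meet, so rank(T) = 2.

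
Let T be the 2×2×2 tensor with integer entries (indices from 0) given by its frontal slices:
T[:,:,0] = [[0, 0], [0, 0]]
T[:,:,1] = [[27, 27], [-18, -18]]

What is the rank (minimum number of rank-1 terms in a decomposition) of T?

1

Lower bound: T ≠ 0 (e.g. T[0,0,1] = 27), so rank(T) ≥ 1.
Upper bound: if T = a ⊗ b ⊗ c then every fibre of T is a multiple of the corresponding factor, so read the factors off the fibres through the nonzero entry T[0,0,1] = 27.
The mode-1 fibre T[:,0,1] = [27, -18] gives a = [3, -2] (primitive direction); the mode-2 fibre T[0,:,1] = [27, 27] gives b = [1, 1]; then c[k] = T[0,0,k] / (a[0]·b[0]) = [0, 27] / 3 = [0, 9].
Expanding [3, -2] ⊗ [1, 1] ⊗ [0, 9] reproduces all 8 entries of T, so T = [3, -2] ⊗ [1, 1] ⊗ [0, 9] and rank(T) ≤ 1.
These bounds meet, so rank(T) = 1.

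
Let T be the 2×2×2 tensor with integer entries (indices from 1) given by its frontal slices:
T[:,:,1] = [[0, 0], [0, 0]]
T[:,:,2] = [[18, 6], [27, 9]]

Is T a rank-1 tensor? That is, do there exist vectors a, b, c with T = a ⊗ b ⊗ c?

Yes

If T = a ⊗ b ⊗ c then every fibre of T is a multiple of the corresponding factor, so read the factors off the fibres through the nonzero entry T[1,1,2] = 18.
The mode-1 fibre T[:,1,2] = [18, 27] gives a = (2, 3) (primitive direction); the mode-2 fibre T[1,:,2] = [18, 6] gives b = (3, 1); then c[k] = T[1,1,k] / (a[1]·b[1]) = [0, 18] / 6 = (0, 3).
Expanding (2, 3) ⊗ (3, 1) ⊗ (0, 3) reproduces all 8 entries of T, so T = (2, 3) ⊗ (3, 1) ⊗ (0, 3) and rank(T) ≤ 1.
Equivalently every frontal slice T[:,:,k] is c[k] times the rank-1 matrix (2, 3) ⊗ (3, 1). So T has rank 1 (it is nonzero).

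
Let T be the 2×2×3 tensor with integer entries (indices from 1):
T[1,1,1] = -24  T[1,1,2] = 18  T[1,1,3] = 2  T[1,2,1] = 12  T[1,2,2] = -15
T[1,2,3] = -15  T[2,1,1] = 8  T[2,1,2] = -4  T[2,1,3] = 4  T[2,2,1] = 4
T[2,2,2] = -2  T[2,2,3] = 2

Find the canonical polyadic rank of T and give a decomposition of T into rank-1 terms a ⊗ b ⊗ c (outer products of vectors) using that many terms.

rank(T) = 2

Lower bound: the mode-2 unfolding of T (rows indexed by j, columns by (i,k) = (1,1), (1,2), (1,3), (2,1), (2,2), (2,3)) is [[-24, 18, 2, 8, -4, 4], [12, -15, -15, 4, -2, 2]].
There the 2×2 minor on rows j ∈ {1, 2}, columns (i,k) ∈ {(1,1), (1,2)} is det [[-24, 18], [12, -15]] = 144 ≠ 0, so this unfolding has rank ≥ 2; CP rank is at least every unfolding rank, so rank(T) ≥ 2. (Flattening ranks never certify an upper bound on CP rank; for that we must actually write T with 2 rank-1 terms.)
Upper bound — finding two terms. Write S_k = T[:,:,k] for the frontal slices: S₁ = [[-24, 12], [8, 4]], S₂ = [[18, -15], [-4, -2]], S₃ = [[2, -15], [4, 2]].
If T = a₁ ⊗ b₁ ⊗ c₁ + a₂ ⊗ b₂ ⊗ c₂ then each S_k = c₁[k]·a₁b₁ᵀ + c₂[k]·a₂b₂ᵀ. S₁ and S₂ are linearly independent, so a₁b₁ᵀ and a₂b₂ᵀ must span the same plane of matrices: they are the rank-1 matrices of the form x·S₁ + y·S₂.
det(x·S₁ + y·S₂) is −192·x² + 288·xy − 96·y² = (-96)·(2·x − y)(x − y), vanishing at (x:y) = (1:2) and (1:1).
M₁ = S₁ + 2·S₂ = [[12, -18], [0, 0]] = 6·[1, 0][2, -3]ᵀ and M₂ = S₁ + S₂ = [[-6, -3], [4, 2]] = −[3, -2][2, 1]ᵀ, so take a₁ = [1, 0], b₁ = [2, -3], a₂ = [3, -2], b₂ = [2, 1].
Each slice is an integer combination of E₁ = a₁b₁ᵀ and E₂ = a₂b₂ᵀ: S₁ = −6·E₁ − 2·E₂, S₂ = 6·E₁ + E₂, S₃ = 4·E₁ − E₂; reading off coefficients, c₁ = [-6, 6, 4] and c₂ = [-2, 1, -1].
Hence T = [1, 0] ⊗ [2, -3] ⊗ [-6, 6, 4] + [3, -2] ⊗ [2, 1] ⊗ [-2, 1, -1], so rank(T) ≤ 2.
These bounds meet, so rank(T) = 2.
Check entry T[1,2,3] = -15: (1)·(-3)·(4) + (3)·(1)·(-1) = -15.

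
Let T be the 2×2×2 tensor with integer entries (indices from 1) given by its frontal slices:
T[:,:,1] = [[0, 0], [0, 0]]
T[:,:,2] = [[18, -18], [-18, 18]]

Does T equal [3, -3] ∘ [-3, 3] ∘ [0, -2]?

Reconstruct entrywise from the claimed factors. For example, T[2,2,1] = 0 and Σₗ aₗ[2]bₗ[2]cₗ[1] = (-3)·(3)·(0) = 0; checking all 8 entries, every one matches. The claim holds.

Yes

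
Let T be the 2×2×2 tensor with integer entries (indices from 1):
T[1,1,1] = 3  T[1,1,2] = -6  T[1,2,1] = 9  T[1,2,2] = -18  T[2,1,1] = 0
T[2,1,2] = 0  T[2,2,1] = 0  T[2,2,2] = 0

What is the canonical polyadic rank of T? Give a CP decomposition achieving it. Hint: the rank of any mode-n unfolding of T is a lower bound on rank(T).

Lower bound: T ≠ 0 (e.g. T[1,1,1] = 3), so rank(T) ≥ 1.
Upper bound: if T = a ⊗ b ⊗ c then every fibre of T is a multiple of the corresponding factor, so read the factors off the fibres through the nonzero entry T[1,1,1] = 3.
The mode-1 fibre T[:,1,1] = [3, 0] gives a = (1, 0) (primitive direction); the mode-2 fibre T[1,:,1] = [3, 9] gives b = (1, 3); then c[k] = T[1,1,k] / (a[1]·b[1]) = [3, -6] / 1 = (3, -6).
Expanding (1, 0) ⊗ (1, 3) ⊗ (3, -6) reproduces all 8 entries of T, so T = (1, 0) ⊗ (1, 3) ⊗ (3, -6) and rank(T) ≤ 1.
These bounds meet, so rank(T) = 1.
Check entry T[1,2,1] = 9: (1)·(3)·(3) = 9.

rank(T) = 1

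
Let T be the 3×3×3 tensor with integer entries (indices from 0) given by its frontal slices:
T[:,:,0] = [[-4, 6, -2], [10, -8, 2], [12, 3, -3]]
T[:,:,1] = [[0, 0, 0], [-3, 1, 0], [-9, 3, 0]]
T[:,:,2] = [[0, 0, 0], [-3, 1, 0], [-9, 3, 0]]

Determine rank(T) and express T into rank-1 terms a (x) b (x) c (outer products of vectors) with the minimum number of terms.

rank(T) = 2

Lower bound: in the mode-2 unfolding of T (rows indexed by j, columns by (i,k)) the 2×2 minor on rows j ∈ {0, 1}, columns (i,k) ∈ {(0,0), (1,0)} is det [[-4, 10], [6, -8]] = -28 ≠ 0, so that unfolding has rank ≥ 2 and hence rank(T) ≥ 2 (CP rank is at least every unfolding rank, though it can be larger).
Upper bound: with S_k = T[:,:,k], the two rank-1 terms a₁b₁ᵀ, a₂b₂ᵀ are the rank-1 members of the pencil x·S₀ + y·S₁.
The 2×2 minor of x·S₀ + y·S₁ on rows {0,1}, columns {0,1} is −28·x² + 14·xy = (-14)·(2·x − y)(x), vanishing at (x:y) = (1:2) and (0:1).
M₁ = S₀ + 2·S₁ = [[-4, 6, -2], [4, -6, 2], [-6, 9, -3]] = −[2, -2, 3][2, -3, 1]ᵀ and M₂ = S₁ = [[0, 0, 0], [-3, 1, 0], [-9, 3, 0]] = −[0, 1, 3][3, -1, 0]ᵀ, so take a₁ = [2, -2, 3], b₁ = [2, -3, 1], a₂ = [0, 1, 3], b₂ = [3, -1, 0].
Each slice is an integer combination of E₁ = a₁b₁ᵀ and E₂ = a₂b₂ᵀ: S₀ = −E₁ + 2·E₂, S₁ = −E₂, S₂ = −E₂; reading off coefficients, c₁ = [-1, 0, 0] and c₂ = [2, -1, -1].
Hence T = [2, -2, 3] (x) [2, -3, 1] (x) [-1, 0, 0] + [0, 1, 3] (x) [3, -1, 0] (x) [2, -1, -1], so rank(T) ≤ 2.
These bounds meet, so rank(T) = 2.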